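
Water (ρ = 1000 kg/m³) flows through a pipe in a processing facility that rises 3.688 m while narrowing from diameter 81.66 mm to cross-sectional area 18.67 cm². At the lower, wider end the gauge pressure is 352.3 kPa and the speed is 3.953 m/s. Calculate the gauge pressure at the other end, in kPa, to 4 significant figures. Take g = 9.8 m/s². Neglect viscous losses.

Mass conservation (A₁v₁ = A₂v₂) gives v₂ = 3.953 × 52.37/18.67 = 11.09 m/s.
Bernoulli: P₁ + ½ρv₁² + ρg h₁ = P₂ + ½ρv₂² + ρg h₂, so P₂ = P₁ + ½ρ(v₁² − v₂²) − ρg(h₂ − h₁).
P₂ = 352300 + ½·1000·(3.953² − 11.09²) − 1000·9.8·(+3.688) = 352300 + (-53670) − (36140) = 262500 Pa.

P₂ = 262.5 kPa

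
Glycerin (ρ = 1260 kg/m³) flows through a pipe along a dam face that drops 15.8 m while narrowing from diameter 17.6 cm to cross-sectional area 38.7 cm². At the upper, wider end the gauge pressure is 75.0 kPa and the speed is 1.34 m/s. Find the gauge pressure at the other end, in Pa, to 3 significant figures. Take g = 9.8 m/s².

The volume flow rate is constant, so v₂ = (A₁/A₂)v₁ = (243/38.7)·1.34 = 8.42 m/s.
Applying Bernoulli between the two ends and solving for P₂: P₂ = P₁ + ½ρ(v₁² − v₂²) − ρgΔh.
P₂ = 75000 + ½·1260·(1.34² − 8.42²) − 1260·9.8·(−15.8) = 75000 + (-43600) − (-195000) = 227000 Pa.

227000 Pa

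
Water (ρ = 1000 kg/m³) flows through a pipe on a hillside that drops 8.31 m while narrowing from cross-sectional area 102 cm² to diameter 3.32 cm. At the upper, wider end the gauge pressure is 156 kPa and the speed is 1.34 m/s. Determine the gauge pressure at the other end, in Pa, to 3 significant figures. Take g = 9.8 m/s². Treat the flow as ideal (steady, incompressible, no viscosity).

P₂ = 114000 Pa

Mass conservation (A₁v₁ = A₂v₂) gives v₂ = 1.34 × 102/8.66 = 15.8 m/s.
Bernoulli: P₁ + ½ρv₁² + ρg h₁ = P₂ + ½ρv₂² + ρg h₂, so P₂ = P₁ + ½ρ(v₁² − v₂²) − ρg(h₂ − h₁).
P₂ = 156000 + ½·1000·(1.34² − 15.8²) − 1000·9.8·(−8.31) = 156000 + (-124000) − (-81400) = 114000 Pa.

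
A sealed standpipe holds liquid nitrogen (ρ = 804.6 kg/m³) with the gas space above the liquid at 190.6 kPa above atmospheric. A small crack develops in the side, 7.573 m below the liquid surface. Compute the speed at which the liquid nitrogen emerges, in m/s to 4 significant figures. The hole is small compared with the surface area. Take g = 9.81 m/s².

Take point 1 at the surface (v₁ ≈ 0) and point 2 at the hole (at atmospheric pressure). Bernoulli: P₁ + ρg h = P_atm + ½ρv₂².
With P₁ − P_atm = 190600 Pa, v₂ = √(2gh + 2ΔP/ρ) = √(2·9.81·7.573 + 2·190600/804.6) = 24.95 m/s.

v ≈ 24.95 m/s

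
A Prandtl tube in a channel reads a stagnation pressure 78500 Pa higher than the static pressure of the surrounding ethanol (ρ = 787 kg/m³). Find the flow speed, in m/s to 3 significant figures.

v ≈ 14.1 m/s

Bernoulli between the free stream and the stagnation point: ½ρv² = P_stag − P_static.
v = √(2ΔP/ρ) = √(2·78500/787) = 14.1 m/s.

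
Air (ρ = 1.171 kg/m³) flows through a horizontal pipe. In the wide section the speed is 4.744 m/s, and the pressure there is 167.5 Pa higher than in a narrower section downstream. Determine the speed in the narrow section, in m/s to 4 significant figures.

17.57 m/s

Horizontal Bernoulli: P₁ + ½ρv₁² = P₂ + ½ρv₂², so v₂² = v₁² + 2(P₁ − P₂)/ρ.
v₂ = √(4.744² + 2·167.5/1.171) = √(22.51 + 286.1) = 17.57 m/s.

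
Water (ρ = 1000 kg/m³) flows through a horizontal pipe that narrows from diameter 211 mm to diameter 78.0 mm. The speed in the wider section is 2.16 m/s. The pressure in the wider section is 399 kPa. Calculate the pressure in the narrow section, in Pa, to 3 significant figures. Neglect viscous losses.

P₂ ≈ 276000 Pa

Mass conservation (A₁v₁ = A₂v₂) gives v₂ = 2.16 × 350/47.8 = 15.8 m/s.
Along the horizontal streamline, P + ½ρv² is constant.
P₂ = P₁ − ½ρ(v₂² − v₁²) = 399000 − ½·1000·(15.8² − 2.16²) = 399000 − 123000 = 276000 Pa.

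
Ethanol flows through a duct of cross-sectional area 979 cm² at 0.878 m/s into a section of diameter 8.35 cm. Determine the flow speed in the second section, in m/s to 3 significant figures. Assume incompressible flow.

Mass conservation (A₁v₁ = A₂v₂) gives v₂ = 0.878 × 979/54.8 = 15.7 m/s.

v₂ = 15.7 m/s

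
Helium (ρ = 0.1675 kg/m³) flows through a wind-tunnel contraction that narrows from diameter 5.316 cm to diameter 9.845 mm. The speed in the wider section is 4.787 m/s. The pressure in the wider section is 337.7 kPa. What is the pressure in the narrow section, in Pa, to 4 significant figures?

By continuity, v₂ = v₁·A₁/A₂ = 4.787·(22.20/0.7612) = 139.6 m/s.
The pipe is horizontal, so Bernoulli reduces to P₁ + ½ρv₁² = P₂ + ½ρv₂².
P₂ = P₁ − ½ρ(v₂² − v₁²) = 337700 − ½·0.1675·(139.6² − 4.787²) = 337700 − 1630 = 336100 Pa.

P₂ = 336100 Pa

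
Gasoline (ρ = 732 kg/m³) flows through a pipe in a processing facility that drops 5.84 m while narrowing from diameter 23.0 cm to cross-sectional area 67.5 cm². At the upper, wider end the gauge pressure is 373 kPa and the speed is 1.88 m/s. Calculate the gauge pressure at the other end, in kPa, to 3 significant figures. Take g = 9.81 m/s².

By continuity, v₂ = v₁·A₁/A₂ = 1.88·(415/67.5) = 11.6 m/s.
Bernoulli: P₁ + ½ρv₁² + ρg h₁ = P₂ + ½ρv₂² + ρg h₂, so P₂ = P₁ + ½ρ(v₁² − v₂²) − ρg(h₂ − h₁).
P₂ = 373000 + ½·732·(1.88² − 11.6²) − 732·9.81·(−5.84) = 373000 + (-47700) − (-41900) = 367000 Pa.

367 kPa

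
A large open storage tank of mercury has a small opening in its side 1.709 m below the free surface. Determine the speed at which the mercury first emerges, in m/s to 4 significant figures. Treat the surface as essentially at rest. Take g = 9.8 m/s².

Bernoulli from surface to hole (P equal, v_surface ≈ 0): v = √(2gh) = √(2×9.8×1.709) = 5.788 m/s.

v ≈ 5.788 m/s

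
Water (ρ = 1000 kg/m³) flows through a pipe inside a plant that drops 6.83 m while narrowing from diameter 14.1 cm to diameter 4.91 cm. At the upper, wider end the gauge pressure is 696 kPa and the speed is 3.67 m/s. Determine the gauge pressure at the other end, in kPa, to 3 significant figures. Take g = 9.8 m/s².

P₂ = 312 kPa

By continuity, v₂ = v₁·A₁/A₂ = 3.67·(156/18.9) = 30.3 m/s.
Energy conservation along the streamline gives P₂ = P₁ − ½ρ(v₂² − v₁²) − ρg(h₂ − h₁).
P₂ = 696000 + ½·1000·(3.67² − 30.3²) − 1000·9.8·(−6.83) = 696000 + (-451000) − (-66900) = 312000 Pa.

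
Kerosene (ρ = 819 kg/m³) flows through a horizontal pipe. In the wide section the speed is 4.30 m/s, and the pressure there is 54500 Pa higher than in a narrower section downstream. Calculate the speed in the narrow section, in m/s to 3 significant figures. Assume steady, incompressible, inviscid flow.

v₂ = 12.3 m/s

Along the level pipe P + ½ρv² is conserved, hence v₂² = v₁² + 2(P₁ − P₂)/ρ.
v₂ = √(4.30² + 2·54500/819) = √(18.5 + 133) = 12.3 m/s.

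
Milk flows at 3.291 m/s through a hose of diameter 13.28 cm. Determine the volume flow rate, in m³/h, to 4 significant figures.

Q ≈ 164.1 m³/h

Q = A·v = 0.01385 m² × 3.291 m/s = 0.04558 m³/s.
Converting: 0.04558 m³/s × 3600 = 164.1 m³/h.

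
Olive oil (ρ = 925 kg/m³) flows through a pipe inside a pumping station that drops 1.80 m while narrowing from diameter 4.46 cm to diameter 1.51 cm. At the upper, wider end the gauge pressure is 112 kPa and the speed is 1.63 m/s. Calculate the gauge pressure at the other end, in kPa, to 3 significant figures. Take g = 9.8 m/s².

By continuity, v₂ = v₁·A₁/A₂ = 1.63·(15.6/1.79) = 14.2 m/s.
Energy conservation along the streamline gives P₂ = P₁ − ½ρ(v₂² − v₁²) − ρg(h₂ − h₁).
P₂ = 112000 + ½·925·(1.63² − 14.2²) − 925·9.8·(−1.80) = 112000 + (-92300) − (-16300) = 36000 Pa.

P₂ ≈ 36.0 kPa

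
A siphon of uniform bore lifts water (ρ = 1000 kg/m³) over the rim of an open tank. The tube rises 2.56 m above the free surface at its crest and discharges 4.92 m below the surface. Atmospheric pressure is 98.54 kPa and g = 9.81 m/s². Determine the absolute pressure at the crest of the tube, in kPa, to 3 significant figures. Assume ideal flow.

P_top = 25.2 kPa

Bernoulli surface→outlet gives ½v² = g·h_out, so v = √(2·9.81·4.92) = 9.82 m/s.
With constant cross-section the crest speed equals v; applying Bernoulli from the surface up to the crest, P_top = P_atm − ½ρv² − ρg·h_top.
P_top = 98540 − ½·1000·9.82² − 1000·9.81·2.56 = 25200 Pa.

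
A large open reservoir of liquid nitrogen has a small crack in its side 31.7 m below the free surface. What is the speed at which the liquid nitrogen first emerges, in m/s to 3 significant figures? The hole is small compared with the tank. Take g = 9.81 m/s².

With the surface at rest and both surface and jet at atmospheric pressure, Bernoulli gives ρg h = ½ρv², so v = √(2gh) = √(2·9.81·31.7) = 24.9 m/s.

24.9 m/s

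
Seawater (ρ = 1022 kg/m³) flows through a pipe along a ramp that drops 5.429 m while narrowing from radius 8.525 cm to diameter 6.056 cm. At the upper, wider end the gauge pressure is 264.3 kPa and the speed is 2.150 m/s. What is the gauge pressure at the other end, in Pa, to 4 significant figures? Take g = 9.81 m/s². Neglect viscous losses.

Continuity gives A₁v₁ = A₂v₂, so v₂ = (228.3 cm²)/(28.80 cm²) × 2.150 m/s = 17.04 m/s.
Energy conservation along the streamline gives P₂ = P₁ − ½ρ(v₂² − v₁²) − ρg(h₂ − h₁).
P₂ = 264300 + ½·1022·(2.150² − 17.04²) − 1022·9.81·(−5.429) = 264300 + (-146000) − (-54430) = 172700 Pa.

P₂ = 172700 Pa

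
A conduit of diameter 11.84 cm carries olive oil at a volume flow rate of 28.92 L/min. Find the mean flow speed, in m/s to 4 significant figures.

v ≈ 0.04378 m/s

Q = 28.92 L/min = 0.0004820 m³/s.
v = Q/A = 0.0004820 / 0.01101 = 0.04378 m/s.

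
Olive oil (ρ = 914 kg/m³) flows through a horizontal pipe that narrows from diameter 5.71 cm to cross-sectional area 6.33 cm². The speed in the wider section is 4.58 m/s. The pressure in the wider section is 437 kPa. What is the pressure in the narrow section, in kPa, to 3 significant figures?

By continuity, v₂ = v₁·A₁/A₂ = 4.58·(25.6/6.33) = 18.5 m/s.
With no height change, Bernoulli's equation is P₁ + ½ρv₁² = P₂ + ½ρv₂².
P₂ = P₁ − ½ρ(v₂² − v₁²) = 437000 − ½·914·(18.5² − 4.58²) = 437000 − 147000 = 290000 Pa.

290 kPa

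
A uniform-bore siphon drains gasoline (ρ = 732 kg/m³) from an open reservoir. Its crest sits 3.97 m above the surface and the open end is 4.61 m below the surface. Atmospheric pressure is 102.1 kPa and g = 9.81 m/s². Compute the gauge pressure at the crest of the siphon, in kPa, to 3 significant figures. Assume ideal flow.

-61.6 kPa

From the surface to the outlet (both open to atmosphere, surface at rest): v = √(2g·h_out) = √(2·9.81·4.61) = 9.51 m/s.
The bore is uniform, so the speed at the crest is the same v. Bernoulli surface→crest: P_atm = P_top + ½ρv² + ρg·h_top.
P_top = 102100 − ½·732·9.51² − 732·9.81·3.97 = 40500 Pa. So P_gauge = P_top − P_atm = -61600 Pa.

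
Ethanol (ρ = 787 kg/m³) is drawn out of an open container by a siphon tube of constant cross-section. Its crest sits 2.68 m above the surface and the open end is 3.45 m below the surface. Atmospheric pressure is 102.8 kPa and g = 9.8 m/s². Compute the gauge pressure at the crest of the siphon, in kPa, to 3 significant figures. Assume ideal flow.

The outlet speed comes from Torricelli: v = √(2g·3.45) = 8.22 m/s.
The bore is uniform, so the speed at the crest is the same v. Bernoulli surface→crest: P_atm = P_top + ½ρv² + ρg·h_top.
P_top = 102800 − ½·787·8.22² − 787·9.8·2.68 = 55500 Pa. So P_gauge = P_top − P_atm = -47300 Pa.

P_gauge ≈ -47.3 kPa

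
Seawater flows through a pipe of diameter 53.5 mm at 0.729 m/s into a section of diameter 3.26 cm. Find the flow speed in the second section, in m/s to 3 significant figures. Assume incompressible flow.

v₂ = 1.96 m/s

By continuity, v₂ = v₁·A₁/A₂ = 0.729·(22.5/8.35) = 1.96 m/s.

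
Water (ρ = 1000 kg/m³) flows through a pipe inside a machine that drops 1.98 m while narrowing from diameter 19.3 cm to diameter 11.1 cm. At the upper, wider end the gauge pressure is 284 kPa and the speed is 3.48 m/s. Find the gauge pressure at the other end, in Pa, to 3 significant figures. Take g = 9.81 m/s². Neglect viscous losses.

P₂ ≈ 254000 Pa

The volume flow rate is constant, so v₂ = (A₁/A₂)v₁ = (293/96.8)·3.48 = 10.5 m/s.
Applying Bernoulli between the two ends and solving for P₂: P₂ = P₁ + ½ρ(v₁² − v₂²) − ρgΔh.
P₂ = 284000 + ½·1000·(3.48² − 10.5²) − 1000·9.81·(−1.98) = 284000 + (-49300) − (-19400) = 254000 Pa.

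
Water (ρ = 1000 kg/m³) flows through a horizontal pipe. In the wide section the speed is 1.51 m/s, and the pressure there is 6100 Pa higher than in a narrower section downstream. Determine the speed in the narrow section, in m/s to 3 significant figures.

v₂ ≈ 3.81 m/s

Along the level pipe P + ½ρv² is conserved, hence v₂² = v₁² + 2(P₁ − P₂)/ρ.
v₂ = √(1.51² + 2·6100/1000) = √(2.28 + 12.2) = 3.81 m/s.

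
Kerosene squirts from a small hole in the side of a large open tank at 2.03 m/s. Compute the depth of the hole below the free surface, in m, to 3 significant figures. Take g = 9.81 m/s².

For a small hole in a large open tank, ½v² = gh, giving h = v²/(2g).
h = 2.03²/(2·9.81) = 4.12/19.62 = 0.210 m.

h ≈ 0.210 m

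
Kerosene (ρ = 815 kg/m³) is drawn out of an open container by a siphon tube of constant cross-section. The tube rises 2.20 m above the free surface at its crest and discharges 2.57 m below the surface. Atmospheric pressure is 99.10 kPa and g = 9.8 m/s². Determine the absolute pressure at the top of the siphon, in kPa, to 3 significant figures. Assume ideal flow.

Bernoulli surface→outlet gives ½v² = g·h_out, so v = √(2·9.8·2.57) = 7.10 m/s.
The bore is uniform, so the speed at the crest is the same v. Bernoulli surface→crest: P_atm = P_top + ½ρv² + ρg·h_top.
P_top = 99100 − ½·815·7.10² − 815·9.8·2.20 = 61000 Pa.

P_top = 61.0 kPa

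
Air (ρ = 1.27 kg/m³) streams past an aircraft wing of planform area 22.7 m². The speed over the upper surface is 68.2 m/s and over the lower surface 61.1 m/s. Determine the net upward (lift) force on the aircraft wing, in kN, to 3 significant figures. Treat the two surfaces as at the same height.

13.2 kN

The faster flow above has the lower pressure; Bernoulli (same height) gives ΔP = ½ρ(v_up² − v_low²).
ΔP = ½·1.27·(68.2² − 61.1²) = 583 Pa.
Lift = ΔP · A = 583 × 22.7 = 13200 N.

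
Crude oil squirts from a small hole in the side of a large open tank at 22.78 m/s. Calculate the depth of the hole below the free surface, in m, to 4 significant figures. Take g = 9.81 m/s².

h ≈ 26.45 m

Inverting v = √(2gh) gives h = v² / 2g.
h = 22.78²/(2·9.81) = 518.9/19.62 = 26.45 m.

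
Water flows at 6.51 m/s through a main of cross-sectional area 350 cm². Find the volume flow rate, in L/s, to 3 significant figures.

Q = A·v = 0.0350 m² × 6.51 m/s = 0.228 m³/s.
Converting: 0.228 m³/s × 1000 = 228 L/s.

Q = 228 L/s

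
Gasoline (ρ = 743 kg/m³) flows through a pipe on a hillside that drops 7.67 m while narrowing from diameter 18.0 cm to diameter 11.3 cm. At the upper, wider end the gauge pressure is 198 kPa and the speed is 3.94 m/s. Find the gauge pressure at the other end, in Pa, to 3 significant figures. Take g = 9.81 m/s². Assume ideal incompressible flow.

Continuity gives A₁v₁ = A₂v₂, so v₂ = (254 cm²)/(100 cm²) × 3.94 m/s = 10.00 m/s.
Energy conservation along the streamline gives P₂ = P₁ − ½ρ(v₂² − v₁²) − ρg(h₂ − h₁).
P₂ = 198000 + ½·743·(3.94² − 10.00²) − 743·9.81·(−7.67) = 198000 + (-31400) − (-55900) = 223000 Pa.

P₂ = 223000 Pa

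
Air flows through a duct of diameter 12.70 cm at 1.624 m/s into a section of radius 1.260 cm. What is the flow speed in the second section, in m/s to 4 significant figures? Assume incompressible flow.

v₂ ≈ 41.25 m/s

The volume flow rate is constant, so v₂ = (A₁/A₂)v₁ = (126.7/4.988)·1.624 = 41.25 m/s.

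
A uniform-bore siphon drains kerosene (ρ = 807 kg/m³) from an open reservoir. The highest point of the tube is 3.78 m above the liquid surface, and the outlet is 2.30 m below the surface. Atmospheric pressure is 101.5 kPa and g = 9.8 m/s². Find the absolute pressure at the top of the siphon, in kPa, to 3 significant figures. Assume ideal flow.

The outlet speed comes from Torricelli: v = √(2g·2.30) = 6.71 m/s.
With constant cross-section the crest speed equals v; applying Bernoulli from the surface up to the crest, P_top = P_atm − ½ρv² − ρg·h_top.
P_top = 101500 − ½·807·6.71² − 807·9.8·3.78 = 53400 Pa.

P_top ≈ 53.4 kPa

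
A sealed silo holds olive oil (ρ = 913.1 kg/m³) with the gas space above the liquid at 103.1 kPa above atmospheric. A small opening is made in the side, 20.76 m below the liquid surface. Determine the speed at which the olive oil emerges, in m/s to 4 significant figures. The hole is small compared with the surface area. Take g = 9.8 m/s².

v ≈ 25.15 m/s

Take point 1 at the surface (v₁ ≈ 0) and point 2 at the hole (at atmospheric pressure). Bernoulli: P₁ + ρg h = P_atm + ½ρv₂².
With P₁ − P_atm = 103100 Pa, v₂ = √(2gh + 2ΔP/ρ) = √(2·9.8·20.76 + 2·103100/913.1) = 25.15 m/s.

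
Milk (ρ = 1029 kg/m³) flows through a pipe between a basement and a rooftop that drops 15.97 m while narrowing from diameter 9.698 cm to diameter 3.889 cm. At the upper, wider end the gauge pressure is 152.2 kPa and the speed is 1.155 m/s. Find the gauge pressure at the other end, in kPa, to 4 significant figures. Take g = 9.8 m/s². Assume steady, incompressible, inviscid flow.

P₂ ≈ 287.4 kPa

Mass conservation (A₁v₁ = A₂v₂) gives v₂ = 1.155 × 73.87/11.88 = 7.182 m/s.
Energy conservation along the streamline gives P₂ = P₁ − ½ρ(v₂² − v₁²) − ρg(h₂ − h₁).
P₂ = 152200 + ½·1029·(1.155² − 7.182²) − 1029·9.8·(−15.97) = 152200 + (-25860) − (-161000) = 287400 Pa.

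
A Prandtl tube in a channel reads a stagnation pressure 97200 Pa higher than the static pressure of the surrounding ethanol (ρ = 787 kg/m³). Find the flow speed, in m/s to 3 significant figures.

At the stagnation point the flow is brought to rest, so Bernoulli gives P_stag − P_static = ½ρv².
v = √(2ΔP/ρ) = √(2·97200/787) = 15.7 m/s.

v = 15.7 m/s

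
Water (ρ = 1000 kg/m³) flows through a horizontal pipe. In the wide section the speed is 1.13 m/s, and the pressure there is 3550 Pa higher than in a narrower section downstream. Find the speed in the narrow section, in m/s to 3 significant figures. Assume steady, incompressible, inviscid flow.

Horizontal Bernoulli: P₁ + ½ρv₁² = P₂ + ½ρv₂², so v₂² = v₁² + 2(P₁ − P₂)/ρ.
v₂ = √(1.13² + 2·3550/1000) = √(1.28 + 7.10) = 2.89 m/s.

v₂ = 2.89 m/s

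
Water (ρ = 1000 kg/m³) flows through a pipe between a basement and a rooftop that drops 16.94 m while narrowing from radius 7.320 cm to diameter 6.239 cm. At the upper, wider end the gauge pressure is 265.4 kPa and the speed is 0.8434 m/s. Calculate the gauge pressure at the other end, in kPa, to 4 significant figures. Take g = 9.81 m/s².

Continuity gives A₁v₁ = A₂v₂, so v₂ = (168.3 cm²)/(30.57 cm²) × 0.8434 m/s = 4.644 m/s.
Energy conservation along the streamline gives P₂ = P₁ − ½ρ(v₂² − v₁²) − ρg(h₂ − h₁).
P₂ = 265400 + ½·1000·(0.8434² − 4.644²) − 1000·9.81·(−16.94) = 265400 + (-10430) − (-166200) = 421200 Pa.

P₂ ≈ 421.2 kPa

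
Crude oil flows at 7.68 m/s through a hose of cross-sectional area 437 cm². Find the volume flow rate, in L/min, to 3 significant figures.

Q = 20100 L/min

Q = A·v = 0.0437 m² × 7.68 m/s = 0.336 m³/s.
Converting: 0.336 m³/s × 60000 = 20100 L/min.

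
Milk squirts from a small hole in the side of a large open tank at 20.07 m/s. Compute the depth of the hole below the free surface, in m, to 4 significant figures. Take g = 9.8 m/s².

20.55 m

Torricelli: v = √(2gh), so h = v²/(2g).
h = 20.07²/(2·9.8) = 402.8/19.60 = 20.55 m.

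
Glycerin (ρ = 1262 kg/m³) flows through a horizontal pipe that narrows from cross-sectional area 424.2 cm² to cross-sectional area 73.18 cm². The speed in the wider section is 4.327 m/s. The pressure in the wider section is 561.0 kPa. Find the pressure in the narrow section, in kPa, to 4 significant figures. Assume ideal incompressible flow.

P₂ ≈ 175.8 kPa

By continuity, v₂ = v₁·A₁/A₂ = 4.327·(424.2/73.18) = 25.08 m/s.
Along the horizontal streamline, P + ½ρv² is constant.
P₂ = P₁ − ½ρ(v₂² − v₁²) = 561000 − ½·1262·(25.08² − 4.327²) = 561000 − 385200 = 175800 Pa.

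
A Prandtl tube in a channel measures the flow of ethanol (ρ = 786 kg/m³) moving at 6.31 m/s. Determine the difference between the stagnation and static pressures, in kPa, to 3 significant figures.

At the stagnation point the flow is brought to rest, so Bernoulli gives P_stag − P_static = ½ρv².
ΔP = ½·786·6.31² = 15600 Pa.

ΔP ≈ 15.6 kPa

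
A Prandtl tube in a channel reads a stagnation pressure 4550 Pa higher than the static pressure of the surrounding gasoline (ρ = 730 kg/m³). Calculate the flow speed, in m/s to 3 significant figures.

v = 3.53 m/s

The dynamic pressure equals the rise in static pressure at the stagnation point: ΔP = ½ρv².
v = √(2ΔP/ρ) = √(2·4550/730) = 3.53 m/s.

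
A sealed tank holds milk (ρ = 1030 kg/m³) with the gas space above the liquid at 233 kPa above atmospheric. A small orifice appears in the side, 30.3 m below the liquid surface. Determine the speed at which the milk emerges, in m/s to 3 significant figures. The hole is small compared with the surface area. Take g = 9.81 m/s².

v = 32.4 m/s

Take point 1 at the surface (v₁ ≈ 0) and point 2 at the hole (at atmospheric pressure). Bernoulli: P₁ + ρg h = P_atm + ½ρv₂².
With P₁ − P_atm = 233000 Pa, v₂ = √(2gh + 2ΔP/ρ) = √(2·9.81·30.3 + 2·233000/1030) = 32.4 m/s.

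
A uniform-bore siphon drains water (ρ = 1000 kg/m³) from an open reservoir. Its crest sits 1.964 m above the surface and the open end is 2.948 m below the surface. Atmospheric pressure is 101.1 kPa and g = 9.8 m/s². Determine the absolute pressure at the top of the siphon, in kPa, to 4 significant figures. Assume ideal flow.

Bernoulli surface→outlet gives ½v² = g·h_out, so v = √(2·9.8·2.948) = 7.601 m/s.
The bore is uniform, so the speed at the crest is the same v. Bernoulli surface→crest: P_atm = P_top + ½ρv² + ρg·h_top.
P_top = 101100 − ½·1000·7.601² − 1000·9.8·1.964 = 52960 Pa.

P_top ≈ 52.96 kPa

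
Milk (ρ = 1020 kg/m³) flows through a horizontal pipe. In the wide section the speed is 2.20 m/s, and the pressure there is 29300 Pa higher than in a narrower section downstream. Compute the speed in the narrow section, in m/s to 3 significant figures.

v₂ ≈ 7.89 m/s

With h₁ = h₂, rearranging Bernoulli gives v₂ = √(v₁² + 2ΔP/ρ).
v₂ = √(2.20² + 2·29300/1020) = √(4.84 + 57.5) = 7.89 m/s.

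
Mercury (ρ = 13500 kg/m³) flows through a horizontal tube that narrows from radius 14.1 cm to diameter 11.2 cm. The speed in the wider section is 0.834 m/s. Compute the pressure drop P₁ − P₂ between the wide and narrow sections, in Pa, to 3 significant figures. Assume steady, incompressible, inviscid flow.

By continuity, v₂ = v₁·A₁/A₂ = 0.834·(625/98.5) = 5.29 m/s.
Along the horizontal streamline, P + ½ρv² is constant.
P₁ − P₂ = ½·13500·(5.29² − 0.834²) = ½·13500·27.3 = 184000 Pa.

184000 Pa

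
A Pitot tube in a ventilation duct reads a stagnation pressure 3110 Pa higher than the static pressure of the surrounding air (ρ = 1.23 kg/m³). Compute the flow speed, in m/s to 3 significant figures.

At the stagnation point the flow is brought to rest, so Bernoulli gives P_stag − P_static = ½ρv².
v = √(2ΔP/ρ) = √(2·3110/1.23) = 71.1 m/s.

v ≈ 71.1 m/s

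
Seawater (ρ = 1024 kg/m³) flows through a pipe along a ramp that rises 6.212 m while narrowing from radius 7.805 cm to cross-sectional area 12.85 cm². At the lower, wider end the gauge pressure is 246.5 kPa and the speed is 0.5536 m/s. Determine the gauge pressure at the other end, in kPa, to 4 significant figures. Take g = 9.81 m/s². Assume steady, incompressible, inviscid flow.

P₂ ≈ 149.4 kPa

The volume flow rate is constant, so v₂ = (A₁/A₂)v₁ = (191.4/12.85)·0.5536 = 8.245 m/s.
Bernoulli: P₁ + ½ρv₁² + ρg h₁ = P₂ + ½ρv₂² + ρg h₂, so P₂ = P₁ + ½ρ(v₁² − v₂²) − ρg(h₂ − h₁).
P₂ = 246500 + ½·1024·(0.5536² − 8.245²) − 1024·9.81·(+6.212) = 246500 + (-34650) − (62400) = 149400 Pa.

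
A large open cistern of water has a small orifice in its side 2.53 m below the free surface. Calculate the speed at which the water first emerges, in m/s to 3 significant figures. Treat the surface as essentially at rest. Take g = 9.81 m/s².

v ≈ 7.05 m/s

The surface is effectively still and both ends are open, so ½v² = gh and v = √(2·9.81·2.53) = 7.05 m/s.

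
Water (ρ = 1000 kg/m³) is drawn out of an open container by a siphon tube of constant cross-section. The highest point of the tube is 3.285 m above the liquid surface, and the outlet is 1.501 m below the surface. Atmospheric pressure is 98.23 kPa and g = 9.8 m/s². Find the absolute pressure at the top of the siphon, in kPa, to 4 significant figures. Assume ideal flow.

Bernoulli surface→outlet gives ½v² = g·h_out, so v = √(2·9.8·1.501) = 5.424 m/s.
With constant cross-section the crest speed equals v; applying Bernoulli from the surface up to the crest, P_top = P_atm − ½ρv² − ρg·h_top.
P_top = 98230 − ½·1000·5.424² − 1000·9.8·3.285 = 51330 Pa.

P_top ≈ 51.33 kPa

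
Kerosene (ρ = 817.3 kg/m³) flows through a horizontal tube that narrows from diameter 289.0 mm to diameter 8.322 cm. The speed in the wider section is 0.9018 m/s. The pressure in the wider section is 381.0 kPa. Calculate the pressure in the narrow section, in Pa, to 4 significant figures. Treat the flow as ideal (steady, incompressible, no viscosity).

P₂ ≈ 333000 Pa

The volume flow rate is constant, so v₂ = (A₁/A₂)v₁ = (656.0/54.39)·0.9018 = 10.88 m/s.
Bernoulli (h₁ = h₂): P₁ − P₂ = ½ρ(v₂² − v₁²).
P₂ = P₁ − ½ρ(v₂² − v₁²) = 381000 − ½·817.3·(10.88² − 0.9018²) = 381000 − 48000 = 333000 Pa.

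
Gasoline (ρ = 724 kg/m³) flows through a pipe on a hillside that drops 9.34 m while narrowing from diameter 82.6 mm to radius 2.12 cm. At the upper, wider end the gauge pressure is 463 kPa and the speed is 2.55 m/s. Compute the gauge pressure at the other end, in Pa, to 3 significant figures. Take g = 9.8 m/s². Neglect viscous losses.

P₂ ≈ 498000 Pa

Mass conservation (A₁v₁ = A₂v₂) gives v₂ = 2.55 × 53.6/14.1 = 9.68 m/s.
Applying Bernoulli between the two ends and solving for P₂: P₂ = P₁ + ½ρ(v₁² − v₂²) − ρgΔh.
P₂ = 463000 + ½·724·(2.55² − 9.68²) − 724·9.8·(−9.34) = 463000 + (-31500) − (-66300) = 498000 Pa.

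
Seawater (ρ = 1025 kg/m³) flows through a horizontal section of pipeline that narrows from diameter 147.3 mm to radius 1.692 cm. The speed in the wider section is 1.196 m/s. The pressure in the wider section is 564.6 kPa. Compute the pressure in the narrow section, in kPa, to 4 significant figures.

P₂ ≈ 302.2 kPa

By continuity, v₂ = v₁·A₁/A₂ = 1.196·(170.4/8.994) = 22.66 m/s.
The pipe is horizontal, so Bernoulli reduces to P₁ + ½ρv₁² = P₂ + ½ρv₂².
P₂ = P₁ − ½ρ(v₂² − v₁²) = 564600 − ½·1025·(22.66² − 1.196²) = 564600 − 262400 = 302200 Pa.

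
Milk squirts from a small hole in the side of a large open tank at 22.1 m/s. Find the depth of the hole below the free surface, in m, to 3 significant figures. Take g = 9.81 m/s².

Torricelli: v = √(2gh), so h = v²/(2g).
h = 22.1²/(2·9.81) = 488/19.62 = 24.9 m.

24.9 m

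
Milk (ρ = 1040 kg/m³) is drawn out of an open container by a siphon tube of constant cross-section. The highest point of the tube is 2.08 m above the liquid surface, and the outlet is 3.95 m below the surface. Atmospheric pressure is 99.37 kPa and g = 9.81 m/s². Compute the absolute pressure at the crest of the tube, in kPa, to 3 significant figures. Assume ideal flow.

From the surface to the outlet (both open to atmosphere, surface at rest): v = √(2g·h_out) = √(2·9.81·3.95) = 8.80 m/s.
With constant cross-section the crest speed equals v; applying Bernoulli from the surface up to the crest, P_top = P_atm − ½ρv² − ρg·h_top.
P_top = 99370 − ½·1040·8.80² − 1040·9.81·2.08 = 37800 Pa.

37.8 kPa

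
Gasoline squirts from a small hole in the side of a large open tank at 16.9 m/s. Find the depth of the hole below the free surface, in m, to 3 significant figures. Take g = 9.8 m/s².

Torricelli: v = √(2gh), so h = v²/(2g).
h = 16.9²/(2·9.8) = 286/19.60 = 14.6 m.

h = 14.6 m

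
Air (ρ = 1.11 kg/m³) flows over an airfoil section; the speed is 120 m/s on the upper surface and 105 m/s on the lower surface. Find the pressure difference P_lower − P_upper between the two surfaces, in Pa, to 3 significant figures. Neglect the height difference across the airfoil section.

Bernoulli (same height): P_lower − P_upper = ½ρ(v_upper² − v_lower²).
ΔP = ½·1.11·(120² − 105²) = 1870 Pa.

ΔP = 1870 Pa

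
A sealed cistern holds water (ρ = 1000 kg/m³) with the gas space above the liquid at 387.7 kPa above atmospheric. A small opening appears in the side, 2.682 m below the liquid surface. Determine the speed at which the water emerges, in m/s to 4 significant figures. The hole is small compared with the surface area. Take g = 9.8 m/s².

v ≈ 28.77 m/s

Take point 1 at the surface (v₁ ≈ 0) and point 2 at the hole (at atmospheric pressure). Bernoulli: P₁ + ρg h = P_atm + ½ρv₂².
With P₁ − P_atm = 387700 Pa, v₂ = √(2gh + 2ΔP/ρ) = √(2·9.8·2.682 + 2·387700/1000) = 28.77 m/s.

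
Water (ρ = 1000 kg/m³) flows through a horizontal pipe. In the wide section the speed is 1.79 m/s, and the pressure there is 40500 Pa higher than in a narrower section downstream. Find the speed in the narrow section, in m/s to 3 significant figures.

With h₁ = h₂, rearranging Bernoulli gives v₂ = √(v₁² + 2ΔP/ρ).
v₂ = √(1.79² + 2·40500/1000) = √(3.20 + 81.0) = 9.18 m/s.

9.18 m/s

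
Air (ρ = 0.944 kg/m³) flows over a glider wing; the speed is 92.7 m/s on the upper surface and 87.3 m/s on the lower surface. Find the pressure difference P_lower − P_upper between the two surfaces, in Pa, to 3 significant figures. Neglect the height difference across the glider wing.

ΔP ≈ 459 Pa

Bernoulli (same height): P_lower − P_upper = ½ρ(v_upper² − v_lower²).
ΔP = ½·0.944·(92.7² − 87.3²) = 459 Pa.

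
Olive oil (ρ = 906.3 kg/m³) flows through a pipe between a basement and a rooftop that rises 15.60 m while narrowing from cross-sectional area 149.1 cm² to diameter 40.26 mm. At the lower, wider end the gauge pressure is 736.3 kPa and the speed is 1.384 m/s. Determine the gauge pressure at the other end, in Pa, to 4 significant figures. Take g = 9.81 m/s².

Mass conservation (A₁v₁ = A₂v₂) gives v₂ = 1.384 × 149.1/12.73 = 16.21 m/s.
Applying Bernoulli between the two ends and solving for P₂: P₂ = P₁ + ½ρ(v₁² − v₂²) − ρgΔh.
P₂ = 736300 + ½·906.3·(1.384² − 16.21²) − 906.3·9.81·(+15.60) = 736300 + (-118200) − (138700) = 479400 Pa.

P₂ ≈ 479400 Pa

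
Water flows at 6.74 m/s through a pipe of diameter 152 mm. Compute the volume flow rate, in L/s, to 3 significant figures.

Q = A·v = 0.0181 m² × 6.74 m/s = 0.122 m³/s.
Converting: 0.122 m³/s × 1000 = 122 L/s.

Q ≈ 122 L/s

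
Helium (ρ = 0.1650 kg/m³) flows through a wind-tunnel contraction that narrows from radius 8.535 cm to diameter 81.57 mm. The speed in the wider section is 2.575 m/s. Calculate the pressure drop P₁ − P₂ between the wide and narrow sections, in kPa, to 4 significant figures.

ΔP = 0.009944 kPa

Mass conservation (A₁v₁ = A₂v₂) gives v₂ = 2.575 × 228.9/52.26 = 11.28 m/s.
The pipe is horizontal, so Bernoulli reduces to P₁ + ½ρv₁² = P₂ + ½ρv₂².
P₁ − P₂ = ½·0.1650·(11.28² − 2.575²) = ½·0.1650·120.5 = 9.944 Pa.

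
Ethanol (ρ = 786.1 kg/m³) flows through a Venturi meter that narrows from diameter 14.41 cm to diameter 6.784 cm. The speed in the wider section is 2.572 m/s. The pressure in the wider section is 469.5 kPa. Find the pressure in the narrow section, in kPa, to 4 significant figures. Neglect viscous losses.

By continuity, v₂ = v₁·A₁/A₂ = 2.572·(163.1/36.15) = 11.60 m/s.
Bernoulli (h₁ = h₂): P₁ − P₂ = ½ρ(v₂² − v₁²).
P₂ = P₁ − ½ρ(v₂² − v₁²) = 469500 − ½·786.1·(11.60² − 2.572²) = 469500 − 50330 = 419200 Pa.

P₂ = 419.2 kPa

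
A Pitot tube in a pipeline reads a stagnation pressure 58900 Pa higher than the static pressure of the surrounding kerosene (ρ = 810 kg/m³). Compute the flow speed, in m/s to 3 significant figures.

The dynamic pressure equals the rise in static pressure at the stagnation point: ΔP = ½ρv².
v = √(2ΔP/ρ) = √(2·58900/810) = 12.1 m/s.

v ≈ 12.1 m/s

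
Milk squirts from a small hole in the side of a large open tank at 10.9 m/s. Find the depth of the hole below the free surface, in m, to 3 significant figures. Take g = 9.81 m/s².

h ≈ 6.06 m

Torricelli: v = √(2gh), so h = v²/(2g).
h = 10.9²/(2·9.81) = 119/19.62 = 6.06 m.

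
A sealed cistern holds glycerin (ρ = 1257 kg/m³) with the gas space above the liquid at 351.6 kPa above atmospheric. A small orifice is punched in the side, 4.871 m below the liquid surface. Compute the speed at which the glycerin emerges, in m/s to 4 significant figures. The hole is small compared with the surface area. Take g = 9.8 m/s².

Take point 1 at the surface (v₁ ≈ 0) and point 2 at the hole (at atmospheric pressure). Bernoulli: P₁ + ρg h = P_atm + ½ρv₂².
With P₁ − P_atm = 351600 Pa, v₂ = √(2gh + 2ΔP/ρ) = √(2·9.8·4.871 + 2·351600/1257) = 25.59 m/s.

v ≈ 25.59 m/s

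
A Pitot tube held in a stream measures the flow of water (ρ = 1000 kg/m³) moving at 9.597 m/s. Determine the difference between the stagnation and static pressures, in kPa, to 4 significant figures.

The dynamic pressure equals the rise in static pressure at the stagnation point: ΔP = ½ρv².
ΔP = ½·1000·9.597² = 46050 Pa.

ΔP = 46.05 kPa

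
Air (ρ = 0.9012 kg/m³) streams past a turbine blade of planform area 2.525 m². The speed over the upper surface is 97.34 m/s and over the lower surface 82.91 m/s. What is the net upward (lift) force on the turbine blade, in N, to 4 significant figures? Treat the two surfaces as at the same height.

The faster flow above has the lower pressure; Bernoulli (same height) gives ΔP = ½ρ(v_up² − v_low²).
ΔP = ½·0.9012·(97.34² − 82.91²) = 1172 Pa.
Lift = ΔP · A = 1172 × 2.525 = 2959 N.

F ≈ 2959 N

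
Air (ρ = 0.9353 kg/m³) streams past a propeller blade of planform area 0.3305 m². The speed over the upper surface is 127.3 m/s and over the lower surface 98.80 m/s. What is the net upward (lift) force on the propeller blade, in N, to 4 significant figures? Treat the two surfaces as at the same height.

F = 996.0 N

With equal heights on the two surfaces, Bernoulli gives P_lower − P_upper = ½ρ(v_upper² − v_lower²).
ΔP = ½·0.9353·(127.3² − 98.80²) = 3013 Pa.
Lift = ΔP · A = 3013 × 0.3305 = 996.0 N.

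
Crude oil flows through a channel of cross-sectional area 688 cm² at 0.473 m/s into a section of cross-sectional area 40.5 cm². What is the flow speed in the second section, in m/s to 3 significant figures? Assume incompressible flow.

Continuity gives A₁v₁ = A₂v₂, so v₂ = (688 cm²)/(40.5 cm²) × 0.473 m/s = 8.04 m/s.

v₂ ≈ 8.04 m/s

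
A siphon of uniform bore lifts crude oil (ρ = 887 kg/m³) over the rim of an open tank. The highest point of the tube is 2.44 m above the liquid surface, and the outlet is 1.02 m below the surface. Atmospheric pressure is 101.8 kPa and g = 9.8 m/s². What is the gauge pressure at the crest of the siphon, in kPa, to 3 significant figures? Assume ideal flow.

The outlet speed comes from Torricelli: v = √(2g·1.02) = 4.47 m/s.
The bore is uniform, so the speed at the crest is the same v. Bernoulli surface→crest: P_atm = P_top + ½ρv² + ρg·h_top.
P_top = 101800 − ½·887·4.47² − 887·9.8·2.44 = 71700 Pa. So P_gauge = P_top − P_atm = -30100 Pa.

P_gauge = -30.1 kPa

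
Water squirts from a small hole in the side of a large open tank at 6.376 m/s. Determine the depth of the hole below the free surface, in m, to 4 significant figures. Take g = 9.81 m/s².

For a small hole in a large open tank, ½v² = gh, giving h = v²/(2g).
h = 6.376²/(2·9.81) = 40.65/19.62 = 2.072 m.

h ≈ 2.072 m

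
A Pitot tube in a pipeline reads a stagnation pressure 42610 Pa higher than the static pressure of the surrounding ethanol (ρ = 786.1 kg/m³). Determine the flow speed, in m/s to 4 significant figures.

10.41 m/s

The dynamic pressure equals the rise in static pressure at the stagnation point: ΔP = ½ρv².
v = √(2ΔP/ρ) = √(2·42610/786.1) = 10.41 m/s.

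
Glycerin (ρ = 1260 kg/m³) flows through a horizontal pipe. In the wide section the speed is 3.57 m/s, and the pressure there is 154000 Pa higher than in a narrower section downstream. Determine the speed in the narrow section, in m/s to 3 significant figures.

Along the level pipe P + ½ρv² is conserved, hence v₂² = v₁² + 2(P₁ − P₂)/ρ.
v₂ = √(3.57² + 2·154000/1260) = √(12.7 + 244) = 16.0 m/s.

v₂ ≈ 16.0 m/s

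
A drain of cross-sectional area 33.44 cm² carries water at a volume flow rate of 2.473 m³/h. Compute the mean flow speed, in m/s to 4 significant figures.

v ≈ 0.2054 m/s

Q = 2.473 m³/h = 0.0006869 m³/s.
v = Q/A = 0.0006869 / 0.003344 = 0.2054 m/s.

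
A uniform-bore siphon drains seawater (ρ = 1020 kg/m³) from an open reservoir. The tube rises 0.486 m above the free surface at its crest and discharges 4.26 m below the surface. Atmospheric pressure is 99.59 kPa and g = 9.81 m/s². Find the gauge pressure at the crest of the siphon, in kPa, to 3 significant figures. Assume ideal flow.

-47.5 kPa

From the surface to the outlet (both open to atmosphere, surface at rest): v = √(2g·h_out) = √(2·9.81·4.26) = 9.14 m/s.
The bore is uniform, so the speed at the crest is the same v. Bernoulli surface→crest: P_atm = P_top + ½ρv² + ρg·h_top.
P_top = 99590 − ½·1020·9.14² − 1020·9.81·0.486 = 52100 Pa. So P_gauge = P_top − P_atm = -47500 Pa.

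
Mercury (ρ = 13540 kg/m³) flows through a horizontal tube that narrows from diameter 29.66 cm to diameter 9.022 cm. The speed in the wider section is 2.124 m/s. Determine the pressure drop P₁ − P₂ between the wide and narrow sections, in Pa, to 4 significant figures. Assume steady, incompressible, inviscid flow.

3537000 Pa

By continuity, v₂ = v₁·A₁/A₂ = 2.124·(690.9/63.93) = 22.96 m/s.
Bernoulli (h₁ = h₂): P₁ − P₂ = ½ρ(v₂² − v₁²).
P₁ − P₂ = ½·13540·(22.96² − 2.124²) = ½·13540·522.5 = 3537000 Pa.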